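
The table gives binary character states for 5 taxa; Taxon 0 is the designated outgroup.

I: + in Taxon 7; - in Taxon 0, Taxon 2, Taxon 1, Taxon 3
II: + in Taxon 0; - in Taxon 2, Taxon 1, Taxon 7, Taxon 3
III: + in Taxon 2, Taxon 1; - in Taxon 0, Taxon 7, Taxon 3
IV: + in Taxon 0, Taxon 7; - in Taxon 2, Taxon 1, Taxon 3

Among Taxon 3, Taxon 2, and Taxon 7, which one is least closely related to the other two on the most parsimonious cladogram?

Taxon 7

Character polarity is set by the outgroup: the derived state is whichever differs from the outgroup's state, so for II, IV the derived state is '-', and for the remaining characters it is '+'.
I (derived state '+') is unique to Taxon 7 (autapomorphy; uninformative for grouping).
II (derived state '-') is shared by all ingroup taxa — unites the whole ingroup.
Only Taxon 1 and Taxon 2 show the derived state '+' for III, supporting them as a clade.
IV (derived state '-') is shared by Taxon 1, Taxon 2, and Taxon 3 — a synapomorphy uniting that clade.
Most parsimonious ingroup topology: (((Taxon 2,Taxon 1),Taxon 3),Taxon 7).
Taxon 2 and Taxon 3 share a more recent common ancestor with each other than either does with Taxon 7, so Taxon 7 is the least closely related of the three.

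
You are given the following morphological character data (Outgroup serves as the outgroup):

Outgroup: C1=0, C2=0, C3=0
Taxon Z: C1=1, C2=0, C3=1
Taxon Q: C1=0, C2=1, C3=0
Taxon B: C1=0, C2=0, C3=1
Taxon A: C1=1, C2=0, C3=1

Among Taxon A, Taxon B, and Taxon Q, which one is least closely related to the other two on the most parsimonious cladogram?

The outgroup has state '0' for every character, so '1' is the derived state throughout.
C1: derived state '1' in Taxon A and Taxon Z only — synapomorphy for {Taxon A, Taxon Z}.
C2: derived state '1' in Taxon Q only — an autapomorphy, so it tells us nothing about relationships among taxa.
C3: derived state '1' in Taxon A, Taxon B, and Taxon Z only — synapomorphy for {Taxon A, Taxon B, Taxon Z}.
Most parsimonious ingroup topology: (((Taxon Z,Taxon A),Taxon B),Taxon Q).
Taxon B and Taxon A share a more recent common ancestor with each other than either does with Taxon Q, so Taxon Q is the least closely related of the three.

Taxon Q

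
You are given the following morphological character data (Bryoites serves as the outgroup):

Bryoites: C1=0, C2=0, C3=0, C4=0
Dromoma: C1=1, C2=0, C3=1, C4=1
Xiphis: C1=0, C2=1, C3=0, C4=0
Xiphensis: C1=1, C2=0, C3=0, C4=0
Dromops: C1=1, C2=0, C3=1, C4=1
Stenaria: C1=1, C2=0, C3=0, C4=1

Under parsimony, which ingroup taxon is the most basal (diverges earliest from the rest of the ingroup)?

The outgroup has state '0' for every character, so '1' is the derived state throughout.
C1: derived state '1' in Dromoma, Dromops, Stenaria, and Xiphensis only — synapomorphy for {Dromoma, Dromops, Stenaria, Xiphensis}.
C2: derived state '1' in Xiphis only — an autapomorphy, so it tells us nothing about relationships among taxa.
Only Dromoma and Dromops show the derived state '1' for C3, supporting them as a clade.
C4 (derived state '1') is shared by Dromoma, Dromops, and Stenaria — a synapomorphy uniting that clade.
Most parsimonious ingroup topology: ((((Dromoma,Dromops),Stenaria),Xiphensis),Xiphis).
Xiphis is sister to the clade containing all other ingroup taxa, so it is the earliest-diverging (most basal) ingroup lineage.

Xiphis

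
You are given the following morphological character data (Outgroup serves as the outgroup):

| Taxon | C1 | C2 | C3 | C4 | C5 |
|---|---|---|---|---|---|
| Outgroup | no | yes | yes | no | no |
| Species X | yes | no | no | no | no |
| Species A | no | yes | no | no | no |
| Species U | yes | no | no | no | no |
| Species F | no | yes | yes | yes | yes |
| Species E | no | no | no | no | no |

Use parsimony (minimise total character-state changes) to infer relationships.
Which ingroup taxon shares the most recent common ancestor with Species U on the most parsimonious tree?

Species X

Character polarity is set by the outgroup: the derived state is whichever differs from the outgroup's state, so for C2, C3 the derived state is 'no', and for the remaining characters it is 'yes'.
C1: derived state 'yes' in Species U and Species X only — synapomorphy for {Species U, Species X}.
C2 (derived state 'no') is shared by Species E, Species U, and Species X — a synapomorphy uniting that clade.
C3: derived state 'no' in Species A, Species E, Species U, and Species X only — synapomorphy for {Species A, Species E, Species U, Species X}.
C4 (derived state 'yes') is unique to Species F (autapomorphy; uninformative for grouping).
C5 (derived state 'yes') is unique to Species F (autapomorphy; uninformative for grouping).
Most parsimonious ingroup topology: ((((Species X,Species U),Species E),Species A),Species F).
Species U and Species X form a cherry on this tree, so they are sister taxa.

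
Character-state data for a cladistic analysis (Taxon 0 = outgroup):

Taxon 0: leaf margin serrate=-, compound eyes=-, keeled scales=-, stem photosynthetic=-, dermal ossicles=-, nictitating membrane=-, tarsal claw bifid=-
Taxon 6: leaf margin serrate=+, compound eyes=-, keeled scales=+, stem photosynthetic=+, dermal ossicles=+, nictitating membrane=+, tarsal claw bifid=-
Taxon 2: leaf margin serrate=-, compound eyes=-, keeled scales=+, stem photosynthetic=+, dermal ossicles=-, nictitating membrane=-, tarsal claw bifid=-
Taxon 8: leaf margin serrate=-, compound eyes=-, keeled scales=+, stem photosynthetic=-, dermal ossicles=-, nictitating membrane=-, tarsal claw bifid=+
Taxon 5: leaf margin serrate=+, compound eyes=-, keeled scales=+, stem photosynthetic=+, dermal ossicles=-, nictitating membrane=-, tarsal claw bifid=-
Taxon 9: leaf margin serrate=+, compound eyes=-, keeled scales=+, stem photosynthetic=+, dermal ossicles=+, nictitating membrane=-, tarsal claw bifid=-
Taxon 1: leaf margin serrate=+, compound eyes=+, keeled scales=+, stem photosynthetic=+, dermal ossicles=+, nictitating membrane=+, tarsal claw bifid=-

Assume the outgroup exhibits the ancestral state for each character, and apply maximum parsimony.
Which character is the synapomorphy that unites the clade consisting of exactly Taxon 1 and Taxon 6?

nictitating membrane

The outgroup has state '-' for every character, so '+' is the derived state throughout.
Only Taxon 1, Taxon 5, Taxon 6, and Taxon 9 show the derived state '+' for leaf margin serrate, supporting them as a clade.
compound eyes: derived state '+' in Taxon 1 only — an autapomorphy, so it tells us nothing about relationships among taxa.
All ingroup taxa share the derived state '+' for keeled scales; it defines the ingroup but does not resolve relationships within it.
Only Taxon 1, Taxon 2, Taxon 5, Taxon 6, and Taxon 9 show the derived state '+' for stem photosynthetic, supporting them as a clade.
dermal ossicles: derived state '+' in Taxon 1, Taxon 6, and Taxon 9 only — synapomorphy for {Taxon 1, Taxon 6, Taxon 9}.
Only Taxon 1 and Taxon 6 show the derived state '+' for nictitating membrane, supporting them as a clade.
tarsal claw bifid (derived state '+') is unique to Taxon 8 (autapomorphy; uninformative for grouping).
Most parsimonious ingroup topology: (((((Taxon 6,Taxon 1),Taxon 9),Taxon 5),Taxon 2),Taxon 8).
The clade {Taxon 1, Taxon 6} is supported by nictitating membrane: its derived state '+' occurs in exactly those taxa and in no other taxon (including the outgroup).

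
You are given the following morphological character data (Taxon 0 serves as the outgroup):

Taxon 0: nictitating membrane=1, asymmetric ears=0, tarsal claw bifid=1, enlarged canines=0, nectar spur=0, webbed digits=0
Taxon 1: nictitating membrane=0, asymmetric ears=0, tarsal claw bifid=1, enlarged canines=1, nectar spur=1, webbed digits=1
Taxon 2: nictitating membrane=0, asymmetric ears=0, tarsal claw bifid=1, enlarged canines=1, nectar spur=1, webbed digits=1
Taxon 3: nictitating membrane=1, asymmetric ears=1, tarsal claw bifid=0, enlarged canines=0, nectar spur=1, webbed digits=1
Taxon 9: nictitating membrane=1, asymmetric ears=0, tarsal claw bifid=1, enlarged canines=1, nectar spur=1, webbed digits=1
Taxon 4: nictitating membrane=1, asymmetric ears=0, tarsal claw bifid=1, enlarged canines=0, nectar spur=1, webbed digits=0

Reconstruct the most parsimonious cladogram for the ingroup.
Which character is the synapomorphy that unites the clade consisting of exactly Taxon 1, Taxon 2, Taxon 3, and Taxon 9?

Character polarity is set by the outgroup: the derived state is whichever differs from the outgroup's state, so for nictitating membrane, tarsal claw bifid the derived state is '0', and for the remaining characters it is '1'.
Only Taxon 1 and Taxon 2 show the derived state '0' for nictitating membrane, supporting them as a clade.
asymmetric ears: derived state '1' in Taxon 3 only — an autapomorphy, so it tells us nothing about relationships among taxa.
tarsal claw bifid: derived state '0' in Taxon 3 only — an autapomorphy, so it tells us nothing about relationships among taxa.
enlarged canines (derived state '1') is shared by Taxon 1, Taxon 2, and Taxon 9 — a synapomorphy uniting that clade.
nectar spur (derived state '1') is shared by all ingroup taxa — unites the whole ingroup.
Only Taxon 1, Taxon 2, Taxon 3, and Taxon 9 show the derived state '1' for webbed digits, supporting them as a clade.
Most parsimonious ingroup topology: ((((Taxon 1,Taxon 2),Taxon 9),Taxon 3),Taxon 4).
The clade {Taxon 1, Taxon 2, Taxon 3, Taxon 9} is supported by webbed digits: its derived state '1' occurs in exactly those taxa and in no other taxon (including the outgroup).

webbed digits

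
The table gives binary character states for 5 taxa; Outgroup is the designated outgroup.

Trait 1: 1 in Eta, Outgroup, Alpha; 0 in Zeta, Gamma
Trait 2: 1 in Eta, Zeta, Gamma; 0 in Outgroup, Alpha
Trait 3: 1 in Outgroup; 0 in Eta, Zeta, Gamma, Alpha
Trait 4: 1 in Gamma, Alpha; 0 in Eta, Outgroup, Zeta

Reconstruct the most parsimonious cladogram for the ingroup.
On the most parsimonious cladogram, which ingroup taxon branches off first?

Alpha

Character polarity is set by the outgroup: the derived state is whichever differs from the outgroup's state, so for Trait 1, Trait 3 the derived state is '0', and for the remaining characters it is '1'.
Only Gamma and Zeta show the derived state '0' for Trait 1, supporting them as a clade.
Trait 2: derived state '1' in Eta, Gamma, and Zeta only — synapomorphy for {Eta, Gamma, Zeta}.
Trait 3 (derived state '0') is shared by all ingroup taxa — unites the whole ingroup.
Trait 4 (state '1') occurs in Alpha and Gamma but conflicts with the nesting implied by the other characters — most parsimoniously interpreted as homoplasy.
Most parsimonious ingroup topology: (((Gamma,Zeta),Eta),Alpha).
Alpha is sister to the clade containing all other ingroup taxa, so it is the earliest-diverging (most basal) ingroup lineage.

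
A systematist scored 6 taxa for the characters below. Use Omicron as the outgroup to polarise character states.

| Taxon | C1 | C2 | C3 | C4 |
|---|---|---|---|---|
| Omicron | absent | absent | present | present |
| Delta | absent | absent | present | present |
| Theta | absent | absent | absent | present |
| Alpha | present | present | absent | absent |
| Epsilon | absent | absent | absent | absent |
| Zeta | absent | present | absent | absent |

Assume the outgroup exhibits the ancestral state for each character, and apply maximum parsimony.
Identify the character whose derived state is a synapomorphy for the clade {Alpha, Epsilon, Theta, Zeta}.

Character polarity is set by the outgroup: the derived state is whichever differs from the outgroup's state, so for C3, C4 the derived state is 'absent', and for the remaining characters it is 'present'.
C1 (derived state 'present') is unique to Alpha (autapomorphy; uninformative for grouping).
C2: derived state 'present' in Alpha and Zeta only — synapomorphy for {Alpha, Zeta}.
C3: derived state 'absent' in Alpha, Epsilon, Theta, and Zeta only — synapomorphy for {Alpha, Epsilon, Theta, Zeta}.
Only Alpha, Epsilon, and Zeta show the derived state 'absent' for C4, supporting them as a clade.
Most parsimonious ingroup topology: (Delta,(Theta,((Alpha,Zeta),Epsilon))).
The clade {Alpha, Epsilon, Theta, Zeta} is supported by C3: its derived state 'absent' occurs in exactly those taxa and in no other taxon (including the outgroup).

C3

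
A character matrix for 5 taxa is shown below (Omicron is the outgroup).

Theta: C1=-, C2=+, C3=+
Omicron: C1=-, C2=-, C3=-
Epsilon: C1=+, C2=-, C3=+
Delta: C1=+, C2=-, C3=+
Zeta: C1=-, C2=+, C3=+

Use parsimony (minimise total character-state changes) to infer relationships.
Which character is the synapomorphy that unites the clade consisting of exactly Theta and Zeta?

The outgroup has state '-' for every character, so '+' is the derived state throughout.
C1 (derived state '+') is shared by Delta and Epsilon — a synapomorphy uniting that clade.
C2 (derived state '+') is shared by Theta and Zeta — a synapomorphy uniting that clade.
C3 (derived state '+') is shared by all ingroup taxa — unites the whole ingroup.
Most parsimonious ingroup topology: ((Delta,Epsilon),(Theta,Zeta)).
The clade {Theta, Zeta} is supported by C2: its derived state '+' occurs in exactly those taxa and in no other taxon (including the outgroup).

C2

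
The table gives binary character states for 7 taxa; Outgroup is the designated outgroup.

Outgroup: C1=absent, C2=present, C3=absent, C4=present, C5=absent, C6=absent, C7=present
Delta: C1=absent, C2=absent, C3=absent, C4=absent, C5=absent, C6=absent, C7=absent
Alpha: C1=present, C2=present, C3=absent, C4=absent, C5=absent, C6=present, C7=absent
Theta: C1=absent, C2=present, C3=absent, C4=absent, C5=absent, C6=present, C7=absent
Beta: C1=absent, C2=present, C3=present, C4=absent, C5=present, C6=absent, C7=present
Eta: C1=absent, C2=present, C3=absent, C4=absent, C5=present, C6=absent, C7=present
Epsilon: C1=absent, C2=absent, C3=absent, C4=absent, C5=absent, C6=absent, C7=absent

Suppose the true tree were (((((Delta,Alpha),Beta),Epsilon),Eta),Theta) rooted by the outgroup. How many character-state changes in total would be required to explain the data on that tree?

Map each character onto (((((Delta,Alpha),Beta),Epsilon),Eta),Theta) (rooted by Outgroup) and count the minimum state changes it requires (Fitch parsimony):
C1: 1; C2: 2; C3: 1; C4: 1; C5: 2; C6: 2; C7: 3.
Total tree length = 12.

12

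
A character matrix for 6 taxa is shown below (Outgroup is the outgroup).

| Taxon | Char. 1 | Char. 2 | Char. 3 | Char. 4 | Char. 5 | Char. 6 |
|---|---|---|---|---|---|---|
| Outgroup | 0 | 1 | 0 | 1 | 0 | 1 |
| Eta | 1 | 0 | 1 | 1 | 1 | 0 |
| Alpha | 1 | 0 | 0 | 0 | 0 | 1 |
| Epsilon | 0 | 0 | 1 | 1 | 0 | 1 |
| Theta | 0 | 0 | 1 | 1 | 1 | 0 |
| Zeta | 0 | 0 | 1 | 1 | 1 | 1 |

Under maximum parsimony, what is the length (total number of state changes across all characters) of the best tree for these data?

Character polarity is set by the outgroup: the derived state is whichever differs from the outgroup's state, so for Char. 2, Char. 4, Char. 6 the derived state is '0', and for the remaining characters it is '1'.
Char. 1 (state '1') occurs in Alpha and Eta but conflicts with the nesting implied by the other characters — most parsimoniously interpreted as homoplasy.
All ingroup taxa share the derived state '0' for Char. 2; it defines the ingroup but does not resolve relationships within it.
Char. 3: derived state '1' in Epsilon, Eta, Theta, and Zeta only — synapomorphy for {Epsilon, Eta, Theta, Zeta}.
Char. 4 (derived state '0') is unique to Alpha (autapomorphy; uninformative for grouping).
Char. 5 (derived state '1') is shared by Eta, Theta, and Zeta — a synapomorphy uniting that clade.
Only Eta and Theta show the derived state '0' for Char. 6, supporting them as a clade.
Most parsimonious ingroup topology: ((((Eta,Theta),Zeta),Epsilon),Alpha).
Changes per character on this tree: Char. 1: 2; Char. 2: 1; Char. 3: 1; Char. 4: 1; Char. 5: 1; Char. 6: 1.
Total = 7.

7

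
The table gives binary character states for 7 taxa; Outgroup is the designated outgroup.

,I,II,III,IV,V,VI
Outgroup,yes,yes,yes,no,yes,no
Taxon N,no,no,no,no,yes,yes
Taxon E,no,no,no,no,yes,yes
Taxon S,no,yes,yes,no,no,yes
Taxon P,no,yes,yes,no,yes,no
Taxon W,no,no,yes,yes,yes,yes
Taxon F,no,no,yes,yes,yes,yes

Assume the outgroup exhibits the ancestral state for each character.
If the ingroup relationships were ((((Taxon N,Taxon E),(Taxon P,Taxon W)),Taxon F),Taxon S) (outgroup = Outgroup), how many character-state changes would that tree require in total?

Map each character onto ((((Taxon N,Taxon E),(Taxon P,Taxon W)),Taxon F),Taxon S) (rooted by Outgroup) and count the minimum state changes it requires (Fitch parsimony):
I: 1; II: 2; III: 1; IV: 2; V: 1; VI: 2.
Total tree length = 9.

9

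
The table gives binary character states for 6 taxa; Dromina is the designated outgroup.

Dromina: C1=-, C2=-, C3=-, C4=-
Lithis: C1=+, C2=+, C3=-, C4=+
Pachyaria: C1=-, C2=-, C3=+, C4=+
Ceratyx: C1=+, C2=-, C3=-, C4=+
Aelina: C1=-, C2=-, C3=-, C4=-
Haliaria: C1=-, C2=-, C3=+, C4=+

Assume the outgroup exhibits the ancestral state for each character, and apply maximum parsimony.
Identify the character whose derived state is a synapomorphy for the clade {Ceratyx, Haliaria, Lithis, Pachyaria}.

C4

The outgroup has state '-' for every character, so '+' is the derived state throughout.
Only Ceratyx and Lithis show the derived state '+' for C1, supporting them as a clade.
C2: derived state '+' in Lithis only — an autapomorphy, so it tells us nothing about relationships among taxa.
C3 (derived state '+') is shared by Haliaria and Pachyaria — a synapomorphy uniting that clade.
Only Ceratyx, Haliaria, Lithis, and Pachyaria show the derived state '+' for C4, supporting them as a clade.
Most parsimonious ingroup topology: (((Lithis,Ceratyx),(Pachyaria,Haliaria)),Aelina).
The clade {Ceratyx, Haliaria, Lithis, Pachyaria} is supported by C4: its derived state '+' occurs in exactly those taxa and in no other taxon (including the outgroup).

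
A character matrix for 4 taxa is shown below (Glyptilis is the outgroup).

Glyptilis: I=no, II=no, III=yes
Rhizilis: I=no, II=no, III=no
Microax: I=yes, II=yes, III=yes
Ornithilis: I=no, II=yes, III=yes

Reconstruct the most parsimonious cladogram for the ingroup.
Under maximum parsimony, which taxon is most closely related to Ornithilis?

Microax

Character polarity is set by the outgroup: the derived state is whichever differs from the outgroup's state, so for III the derived state is 'no', and for the remaining characters it is 'yes'.
I (derived state 'yes') is unique to Microax (autapomorphy; uninformative for grouping).
Only Microax and Ornithilis show the derived state 'yes' for II, supporting them as a clade.
III (derived state 'no') is unique to Rhizilis (autapomorphy; uninformative for grouping).
Most parsimonious ingroup topology: (Rhizilis,(Microax,Ornithilis)).
Ornithilis and Microax form a cherry on this tree, so they are sister taxa.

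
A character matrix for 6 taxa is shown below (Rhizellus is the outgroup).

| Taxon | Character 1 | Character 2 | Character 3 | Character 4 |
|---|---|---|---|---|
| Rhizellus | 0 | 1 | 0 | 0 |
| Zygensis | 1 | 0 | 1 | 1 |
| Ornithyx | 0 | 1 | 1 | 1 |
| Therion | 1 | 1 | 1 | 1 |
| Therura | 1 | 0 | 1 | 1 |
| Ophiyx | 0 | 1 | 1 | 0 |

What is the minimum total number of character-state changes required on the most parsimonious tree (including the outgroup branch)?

4

Character polarity is set by the outgroup: the derived state is whichever differs from the outgroup's state, so for Character 2 the derived state is '0', and for the remaining characters it is '1'.
Only Therion, Therura, and Zygensis show the derived state '1' for Character 1, supporting them as a clade.
Character 2: derived state '0' in Therura and Zygensis only — synapomorphy for {Therura, Zygensis}.
All ingroup taxa share the derived state '1' for Character 3; it defines the ingroup but does not resolve relationships within it.
Character 4: derived state '1' in Ornithyx, Therion, Therura, and Zygensis only — synapomorphy for {Ornithyx, Therion, Therura, Zygensis}.
Most parsimonious ingroup topology: ((((Zygensis,Therura),Therion),Ornithyx),Ophiyx).
Changes per character on this tree: Character 1: 1; Character 2: 1; Character 3: 1; Character 4: 1.
Total = 4.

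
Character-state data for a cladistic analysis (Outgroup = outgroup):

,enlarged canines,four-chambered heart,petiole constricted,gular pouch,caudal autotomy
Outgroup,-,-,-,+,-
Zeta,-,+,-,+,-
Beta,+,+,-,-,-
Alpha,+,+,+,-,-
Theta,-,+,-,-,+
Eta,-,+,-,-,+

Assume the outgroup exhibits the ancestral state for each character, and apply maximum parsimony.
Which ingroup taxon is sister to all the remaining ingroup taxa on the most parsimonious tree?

Zeta

Character polarity is set by the outgroup: the derived state is whichever differs from the outgroup's state, so for gular pouch the derived state is '-', and for the remaining characters it is '+'.
Only Alpha and Beta show the derived state '+' for enlarged canines, supporting them as a clade.
All ingroup taxa share the derived state '+' for four-chambered heart; it defines the ingroup but does not resolve relationships within it.
petiole constricted: derived state '+' in Alpha only — an autapomorphy, so it tells us nothing about relationships among taxa.
Only Alpha, Beta, Eta, and Theta show the derived state '-' for gular pouch, supporting them as a clade.
caudal autotomy (derived state '+') is shared by Eta and Theta — a synapomorphy uniting that clade.
Most parsimonious ingroup topology: (Zeta,((Beta,Alpha),(Theta,Eta))).
Zeta is sister to the clade containing all other ingroup taxa, so it is the earliest-diverging (most basal) ingroup lineage.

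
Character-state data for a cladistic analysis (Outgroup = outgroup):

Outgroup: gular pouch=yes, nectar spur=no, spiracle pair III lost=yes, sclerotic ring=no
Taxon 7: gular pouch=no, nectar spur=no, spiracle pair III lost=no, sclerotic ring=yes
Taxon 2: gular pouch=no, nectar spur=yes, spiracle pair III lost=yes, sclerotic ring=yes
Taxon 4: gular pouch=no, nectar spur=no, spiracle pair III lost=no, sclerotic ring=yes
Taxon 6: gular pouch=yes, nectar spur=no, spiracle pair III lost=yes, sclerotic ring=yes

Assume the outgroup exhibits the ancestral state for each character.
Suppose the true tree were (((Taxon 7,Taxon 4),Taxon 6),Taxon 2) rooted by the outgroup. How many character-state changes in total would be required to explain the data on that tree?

5

Map each character onto (((Taxon 7,Taxon 4),Taxon 6),Taxon 2) (rooted by Outgroup) and count the minimum state changes it requires (Fitch parsimony):
gular pouch: 2; nectar spur: 1; spiracle pair III lost: 1; sclerotic ring: 1.
Total tree length = 5.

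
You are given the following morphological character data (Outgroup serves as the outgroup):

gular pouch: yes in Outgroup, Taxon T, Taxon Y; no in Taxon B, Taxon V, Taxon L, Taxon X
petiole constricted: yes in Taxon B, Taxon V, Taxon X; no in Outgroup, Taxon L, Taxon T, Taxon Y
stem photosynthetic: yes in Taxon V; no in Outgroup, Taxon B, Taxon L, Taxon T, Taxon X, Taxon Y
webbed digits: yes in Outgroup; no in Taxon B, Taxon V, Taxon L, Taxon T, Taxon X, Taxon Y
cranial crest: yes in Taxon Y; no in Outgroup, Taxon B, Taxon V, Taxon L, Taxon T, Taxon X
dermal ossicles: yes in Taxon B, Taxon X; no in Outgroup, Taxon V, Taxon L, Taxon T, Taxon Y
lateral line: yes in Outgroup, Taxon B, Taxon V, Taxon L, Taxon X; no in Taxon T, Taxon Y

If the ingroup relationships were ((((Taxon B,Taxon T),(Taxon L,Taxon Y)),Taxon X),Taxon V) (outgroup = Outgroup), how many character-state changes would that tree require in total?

13

Map each character onto ((((Taxon B,Taxon T),(Taxon L,Taxon Y)),Taxon X),Taxon V) (rooted by Outgroup) and count the minimum state changes it requires (Fitch parsimony):
gular pouch: 3; petiole constricted: 3; stem photosynthetic: 1; webbed digits: 1; cranial crest: 1; dermal ossicles: 2; lateral line: 2.
Total tree length = 13.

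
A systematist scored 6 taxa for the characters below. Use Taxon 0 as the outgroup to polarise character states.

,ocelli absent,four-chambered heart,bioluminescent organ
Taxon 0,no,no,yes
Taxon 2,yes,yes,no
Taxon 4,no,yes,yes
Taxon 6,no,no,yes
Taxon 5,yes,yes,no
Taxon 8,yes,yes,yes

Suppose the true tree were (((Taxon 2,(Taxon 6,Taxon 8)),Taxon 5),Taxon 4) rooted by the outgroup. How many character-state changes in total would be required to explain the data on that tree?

6

Map each character onto (((Taxon 2,(Taxon 6,Taxon 8)),Taxon 5),Taxon 4) (rooted by Taxon 0) and count the minimum state changes it requires (Fitch parsimony):
ocelli absent: 2; four-chambered heart: 2; bioluminescent organ: 2.
Total tree length = 6.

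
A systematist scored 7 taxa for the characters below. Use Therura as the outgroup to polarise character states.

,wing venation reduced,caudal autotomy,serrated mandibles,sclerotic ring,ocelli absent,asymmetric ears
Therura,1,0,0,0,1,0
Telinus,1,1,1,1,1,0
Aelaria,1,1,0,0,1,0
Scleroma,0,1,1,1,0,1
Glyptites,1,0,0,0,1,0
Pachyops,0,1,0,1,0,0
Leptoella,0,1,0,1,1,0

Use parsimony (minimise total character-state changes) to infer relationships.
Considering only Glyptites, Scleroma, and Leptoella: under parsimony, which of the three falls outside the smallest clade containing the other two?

Character polarity is set by the outgroup: the derived state is whichever differs from the outgroup's state, so for wing venation reduced, ocelli absent the derived state is '0', and for the remaining characters it is '1'.
wing venation reduced (derived state '0') is shared by Leptoella, Pachyops, and Scleroma — a synapomorphy uniting that clade.
caudal autotomy: derived state '1' in Aelaria, Leptoella, Pachyops, Scleroma, and Telinus only — synapomorphy for {Aelaria, Leptoella, Pachyops, Scleroma, Telinus}.
serrated mandibles groups Scleroma and Telinus, which is incompatible with the clades supported by the remaining characters; treating it as convergent (homoplasy) costs fewer steps than any alternative tree.
Only Leptoella, Pachyops, Scleroma, and Telinus show the derived state '1' for sclerotic ring, supporting them as a clade.
ocelli absent: derived state '0' in Pachyops and Scleroma only — synapomorphy for {Pachyops, Scleroma}.
asymmetric ears: derived state '1' in Scleroma only — an autapomorphy, so it tells us nothing about relationships among taxa.
Most parsimonious ingroup topology: (((Telinus,((Scleroma,Pachyops),Leptoella)),Aelaria),Glyptites).
Leptoella and Scleroma share a more recent common ancestor with each other than either does with Glyptites, so Glyptites is the least closely related of the three.

Glyptites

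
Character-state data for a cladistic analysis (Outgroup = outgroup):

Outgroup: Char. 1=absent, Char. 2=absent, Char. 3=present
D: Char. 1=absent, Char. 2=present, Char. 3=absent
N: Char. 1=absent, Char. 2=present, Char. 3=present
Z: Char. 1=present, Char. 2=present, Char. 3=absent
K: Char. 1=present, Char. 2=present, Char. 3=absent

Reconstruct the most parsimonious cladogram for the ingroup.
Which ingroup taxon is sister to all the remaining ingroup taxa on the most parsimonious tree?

Character polarity is set by the outgroup: the derived state is whichever differs from the outgroup's state, so for Char. 3 the derived state is 'absent', and for the remaining characters it is 'present'.
Char. 1: derived state 'present' in K and Z only — synapomorphy for {K, Z}.
All ingroup taxa share the derived state 'present' for Char. 2; it defines the ingroup but does not resolve relationships within it.
Char. 3: derived state 'absent' in D, K, and Z only — synapomorphy for {D, K, Z}.
Most parsimonious ingroup topology: ((D,(Z,K)),N).
N is sister to the clade containing all other ingroup taxa, so it is the earliest-diverging (most basal) ingroup lineage.

N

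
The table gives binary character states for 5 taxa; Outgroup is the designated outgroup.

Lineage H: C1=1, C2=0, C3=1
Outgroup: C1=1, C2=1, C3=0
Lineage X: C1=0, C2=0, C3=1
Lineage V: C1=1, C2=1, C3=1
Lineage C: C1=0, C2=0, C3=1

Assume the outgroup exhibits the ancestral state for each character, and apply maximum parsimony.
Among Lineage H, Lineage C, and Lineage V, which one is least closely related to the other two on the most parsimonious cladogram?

Lineage V

Character polarity is set by the outgroup: the derived state is whichever differs from the outgroup's state, so for C1, C2 the derived state is '0', and for the remaining characters it is '1'.
Only Lineage C and Lineage X show the derived state '0' for C1, supporting them as a clade.
C2 (derived state '0') is shared by Lineage C, Lineage H, and Lineage X — a synapomorphy uniting that clade.
All ingroup taxa share the derived state '1' for C3; it defines the ingroup but does not resolve relationships within it.
Most parsimonious ingroup topology: (Lineage V,(Lineage H,(Lineage X,Lineage C))).
Lineage C and Lineage H share a more recent common ancestor with each other than either does with Lineage V, so Lineage V is the least closely related of the three.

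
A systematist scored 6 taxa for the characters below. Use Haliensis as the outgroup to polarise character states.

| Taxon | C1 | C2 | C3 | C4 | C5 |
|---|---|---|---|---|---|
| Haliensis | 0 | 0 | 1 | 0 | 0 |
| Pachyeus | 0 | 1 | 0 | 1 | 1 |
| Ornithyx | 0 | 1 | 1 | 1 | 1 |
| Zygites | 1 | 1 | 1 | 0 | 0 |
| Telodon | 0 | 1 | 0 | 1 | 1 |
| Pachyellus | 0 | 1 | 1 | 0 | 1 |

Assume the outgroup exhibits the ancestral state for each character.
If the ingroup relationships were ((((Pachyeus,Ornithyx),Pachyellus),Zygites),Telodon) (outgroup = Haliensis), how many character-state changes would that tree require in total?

Map each character onto ((((Pachyeus,Ornithyx),Pachyellus),Zygites),Telodon) (rooted by Haliensis) and count the minimum state changes it requires (Fitch parsimony):
C1: 1; C2: 1; C3: 2; C4: 2; C5: 2.
Total tree length = 8.

8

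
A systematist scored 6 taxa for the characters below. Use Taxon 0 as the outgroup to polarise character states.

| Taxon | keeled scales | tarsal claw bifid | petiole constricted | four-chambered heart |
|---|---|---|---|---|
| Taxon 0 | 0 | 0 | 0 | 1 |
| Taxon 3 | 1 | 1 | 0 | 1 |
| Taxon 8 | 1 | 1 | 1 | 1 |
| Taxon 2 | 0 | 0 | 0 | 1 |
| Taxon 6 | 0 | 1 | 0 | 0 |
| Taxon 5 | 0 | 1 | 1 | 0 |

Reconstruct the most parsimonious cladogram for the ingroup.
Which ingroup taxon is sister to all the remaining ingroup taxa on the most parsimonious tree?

Character polarity is set by the outgroup: the derived state is whichever differs from the outgroup's state, so for four-chambered heart the derived state is '0', and for the remaining characters it is '1'.
Only Taxon 3 and Taxon 8 show the derived state '1' for keeled scales, supporting them as a clade.
tarsal claw bifid (derived state '1') is shared by Taxon 3, Taxon 5, Taxon 6, and Taxon 8 — a synapomorphy uniting that clade.
petiole constricted groups Taxon 5 and Taxon 8, which is incompatible with the clades supported by the remaining characters; treating it as convergent (homoplasy) costs fewer steps than any alternative tree.
four-chambered heart (derived state '0') is shared by Taxon 5 and Taxon 6 — a synapomorphy uniting that clade.
Most parsimonious ingroup topology: (((Taxon 3,Taxon 8),(Taxon 6,Taxon 5)),Taxon 2).
Taxon 2 is sister to the clade containing all other ingroup taxa, so it is the earliest-diverging (most basal) ingroup lineage.

Taxon 2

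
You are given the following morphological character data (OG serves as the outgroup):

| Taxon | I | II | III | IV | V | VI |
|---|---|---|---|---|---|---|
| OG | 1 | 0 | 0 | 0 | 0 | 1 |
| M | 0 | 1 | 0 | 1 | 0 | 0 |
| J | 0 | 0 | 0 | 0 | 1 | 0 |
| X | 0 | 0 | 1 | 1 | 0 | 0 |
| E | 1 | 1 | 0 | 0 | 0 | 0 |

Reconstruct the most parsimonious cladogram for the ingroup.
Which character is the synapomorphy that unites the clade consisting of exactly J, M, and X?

I

Character polarity is set by the outgroup: the derived state is whichever differs from the outgroup's state, so for I, VI the derived state is '0', and for the remaining characters it is '1'.
I: derived state '0' in J, M, and X only — synapomorphy for {J, M, X}.
II groups E and M, which is incompatible with the clades supported by the remaining characters; treating it as convergent (homoplasy) costs fewer steps than any alternative tree.
III: derived state '1' in X only — an autapomorphy, so it tells us nothing about relationships among taxa.
IV (derived state '1') is shared by M and X — a synapomorphy uniting that clade.
V (derived state '1') is unique to J (autapomorphy; uninformative for grouping).
All ingroup taxa share the derived state '0' for VI; it defines the ingroup but does not resolve relationships within it.
Most parsimonious ingroup topology: (((M,X),J),E).
The clade {J, M, X} is supported by I: its derived state '0' occurs in exactly those taxa and in no other taxon (including the outgroup).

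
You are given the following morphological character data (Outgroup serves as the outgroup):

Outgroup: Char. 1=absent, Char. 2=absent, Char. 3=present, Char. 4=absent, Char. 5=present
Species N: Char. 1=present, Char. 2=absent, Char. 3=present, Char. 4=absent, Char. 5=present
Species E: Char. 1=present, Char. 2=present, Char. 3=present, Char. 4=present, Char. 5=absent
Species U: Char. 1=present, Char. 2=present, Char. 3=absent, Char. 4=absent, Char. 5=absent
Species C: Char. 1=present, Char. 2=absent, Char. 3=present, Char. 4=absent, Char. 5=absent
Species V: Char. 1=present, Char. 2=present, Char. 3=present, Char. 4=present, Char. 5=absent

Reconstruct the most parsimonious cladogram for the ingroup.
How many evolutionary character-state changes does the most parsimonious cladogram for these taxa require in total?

5

Character polarity is set by the outgroup: the derived state is whichever differs from the outgroup's state, so for Char. 3, Char. 5 the derived state is 'absent', and for the remaining characters it is 'present'.
All ingroup taxa share the derived state 'present' for Char. 1; it defines the ingroup but does not resolve relationships within it.
Char. 2: derived state 'present' in Species E, Species U, and Species V only — synapomorphy for {Species E, Species U, Species V}.
Char. 3: derived state 'absent' in Species U only — an autapomorphy, so it tells us nothing about relationships among taxa.
Only Species E and Species V show the derived state 'present' for Char. 4, supporting them as a clade.
Char. 5: derived state 'absent' in Species C, Species E, Species U, and Species V only — synapomorphy for {Species C, Species E, Species U, Species V}.
Most parsimonious ingroup topology: (Species N,(((Species E,Species V),Species U),Species C)).
Changes per character on this tree: Char. 1: 1; Char. 2: 1; Char. 3: 1; Char. 4: 1; Char. 5: 1.
Total = 5.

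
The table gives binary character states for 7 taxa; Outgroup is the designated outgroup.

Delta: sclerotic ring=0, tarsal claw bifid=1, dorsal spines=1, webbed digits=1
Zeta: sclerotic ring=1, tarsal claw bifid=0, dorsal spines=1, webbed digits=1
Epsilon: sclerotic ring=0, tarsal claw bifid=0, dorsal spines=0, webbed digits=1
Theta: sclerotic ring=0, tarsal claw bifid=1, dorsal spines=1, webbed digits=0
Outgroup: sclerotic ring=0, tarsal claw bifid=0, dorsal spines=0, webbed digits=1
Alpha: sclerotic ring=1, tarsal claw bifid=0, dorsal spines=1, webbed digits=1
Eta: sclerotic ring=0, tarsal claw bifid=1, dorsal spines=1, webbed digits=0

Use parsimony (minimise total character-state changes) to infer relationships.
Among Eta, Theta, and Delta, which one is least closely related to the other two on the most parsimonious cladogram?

Delta

Character polarity is set by the outgroup: the derived state is whichever differs from the outgroup's state, so for webbed digits the derived state is '0', and for the remaining characters it is '1'.
sclerotic ring (derived state '1') is shared by Alpha and Zeta — a synapomorphy uniting that clade.
tarsal claw bifid: derived state '1' in Delta, Eta, and Theta only — synapomorphy for {Delta, Eta, Theta}.
dorsal spines: derived state '1' in Alpha, Delta, Eta, Theta, and Zeta only — synapomorphy for {Alpha, Delta, Eta, Theta, Zeta}.
webbed digits (derived state '0') is shared by Eta and Theta — a synapomorphy uniting that clade.
Most parsimonious ingroup topology: ((((Theta,Eta),Delta),(Alpha,Zeta)),Epsilon).
Theta and Eta share a more recent common ancestor with each other than either does with Delta, so Delta is the least closely related of the three.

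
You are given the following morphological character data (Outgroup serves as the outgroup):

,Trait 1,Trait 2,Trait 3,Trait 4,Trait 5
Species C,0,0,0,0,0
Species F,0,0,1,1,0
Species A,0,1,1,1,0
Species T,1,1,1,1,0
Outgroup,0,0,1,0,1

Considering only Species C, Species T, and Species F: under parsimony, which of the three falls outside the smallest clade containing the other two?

Species C

Character polarity is set by the outgroup: the derived state is whichever differs from the outgroup's state, so for Trait 3, Trait 5 the derived state is '0', and for the remaining characters it is '1'.
Trait 1: derived state '1' in Species T only — an autapomorphy, so it tells us nothing about relationships among taxa.
Only Species A and Species T show the derived state '1' for Trait 2, supporting them as a clade.
Trait 3: derived state '0' in Species C only — an autapomorphy, so it tells us nothing about relationships among taxa.
Trait 4: derived state '1' in Species A, Species F, and Species T only — synapomorphy for {Species A, Species F, Species T}.
Trait 5 (derived state '0') is shared by all ingroup taxa — unites the whole ingroup.
Most parsimonious ingroup topology: (((Species T,Species A),Species F),Species C).
Species T and Species F share a more recent common ancestor with each other than either does with Species C, so Species C is the least closely related of the three.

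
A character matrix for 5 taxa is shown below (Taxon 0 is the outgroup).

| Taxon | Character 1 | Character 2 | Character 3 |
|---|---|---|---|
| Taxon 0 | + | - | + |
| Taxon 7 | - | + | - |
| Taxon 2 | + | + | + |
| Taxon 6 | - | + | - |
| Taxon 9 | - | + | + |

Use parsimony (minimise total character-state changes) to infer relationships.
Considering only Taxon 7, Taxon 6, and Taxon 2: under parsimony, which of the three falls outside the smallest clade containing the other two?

Character polarity is set by the outgroup: the derived state is whichever differs from the outgroup's state, so for Character 1, Character 3 the derived state is '-', and for the remaining characters it is '+'.
Only Taxon 6, Taxon 7, and Taxon 9 show the derived state '-' for Character 1, supporting them as a clade.
All ingroup taxa share the derived state '+' for Character 2; it defines the ingroup but does not resolve relationships within it.
Character 3 (derived state '-') is shared by Taxon 6 and Taxon 7 — a synapomorphy uniting that clade.
Most parsimonious ingroup topology: (((Taxon 7,Taxon 6),Taxon 9),Taxon 2).
Taxon 6 and Taxon 7 share a more recent common ancestor with each other than either does with Taxon 2, so Taxon 2 is the least closely related of the three.

Taxon 2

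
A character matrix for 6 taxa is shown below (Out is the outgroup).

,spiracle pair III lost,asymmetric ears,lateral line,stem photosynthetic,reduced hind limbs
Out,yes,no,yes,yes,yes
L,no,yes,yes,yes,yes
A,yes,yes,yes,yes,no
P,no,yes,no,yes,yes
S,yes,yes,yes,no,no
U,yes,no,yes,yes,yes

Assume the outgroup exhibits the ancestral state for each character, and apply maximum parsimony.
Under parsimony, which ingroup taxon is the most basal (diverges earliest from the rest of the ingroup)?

Character polarity is set by the outgroup: the derived state is whichever differs from the outgroup's state, so for spiracle pair III lost, lateral line, stem photosynthetic, reduced hind limbs the derived state is 'no', and for the remaining characters it is 'yes'.
spiracle pair III lost (derived state 'no') is shared by L and P — a synapomorphy uniting that clade.
asymmetric ears: derived state 'yes' in A, L, P, and S only — synapomorphy for {A, L, P, S}.
lateral line: derived state 'no' in P only — an autapomorphy, so it tells us nothing about relationships among taxa.
stem photosynthetic (derived state 'no') is unique to S (autapomorphy; uninformative for grouping).
reduced hind limbs: derived state 'no' in A and S only — synapomorphy for {A, S}.
Most parsimonious ingroup topology: (((L,P),(A,S)),U).
U is sister to the clade containing all other ingroup taxa, so it is the earliest-diverging (most basal) ingroup lineage.

U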